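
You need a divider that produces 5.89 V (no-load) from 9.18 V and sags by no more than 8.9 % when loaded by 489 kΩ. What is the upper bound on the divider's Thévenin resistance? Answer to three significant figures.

R_th ≤ 47.8 kΩ

Loading drop = R_th/(R_th + R_L) ≤ 0.0890, so R_th ≤ R_L · ε/(1−ε) = 489 kΩ × 0.0890/0.9110 = 47.8 kΩ.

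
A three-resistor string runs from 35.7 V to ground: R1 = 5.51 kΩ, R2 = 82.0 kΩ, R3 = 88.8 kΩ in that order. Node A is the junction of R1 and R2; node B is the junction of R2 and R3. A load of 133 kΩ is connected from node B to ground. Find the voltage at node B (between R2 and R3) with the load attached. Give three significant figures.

At node B, R3 is in parallel with the load: R3‖R_L = 53.25 kΩ.
Below node A the resistance is R2 + (R3‖R_L) = 135.2 kΩ, so V_A = 35.7 × 135.2/140.8 = 34.30 V.
Then V_B = V_A × (R3‖R_L)/(R2 + R3‖R_L) = 34.30 × 53.25/135.2 = 13.5 V.

V ≈ 13.5 V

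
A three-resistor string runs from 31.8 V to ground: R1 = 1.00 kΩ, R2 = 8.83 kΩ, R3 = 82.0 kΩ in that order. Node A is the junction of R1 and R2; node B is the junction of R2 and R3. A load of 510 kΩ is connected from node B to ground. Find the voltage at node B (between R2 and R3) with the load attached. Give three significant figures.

At node B, R3 is in parallel with the load: R3‖R_L = 70.64 kΩ.
Below node A the resistance is R2 + (R3‖R_L) = 79.47 kΩ, so V_A = 31.8 × 79.47/80.47 = 31.40 V.
Then V_B = V_A × (R3‖R_L)/(R2 + R3‖R_L) = 31.40 × 70.64/79.47 = 27.9 V.

V ≈ 27.9 V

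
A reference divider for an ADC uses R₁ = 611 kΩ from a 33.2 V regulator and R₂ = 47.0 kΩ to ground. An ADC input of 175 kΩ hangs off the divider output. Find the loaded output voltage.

V_out ≈ 1.90 V

The load sits in parallel with R₂: R₂‖R_L = (47.0 × 175) / (47.0 + 175) = 37.05 kΩ.
V_out = 33.2 × 37.05 / (611 + 37.05) = 33.2 × 37.05/648.0 = 1.90 V.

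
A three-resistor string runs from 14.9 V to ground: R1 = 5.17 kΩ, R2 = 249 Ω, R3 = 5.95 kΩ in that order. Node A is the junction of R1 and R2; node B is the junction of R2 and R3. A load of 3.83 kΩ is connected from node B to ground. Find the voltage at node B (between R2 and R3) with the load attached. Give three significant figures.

At node B, R3 is in parallel with the load: R3‖R_L = 2330 Ω.
Below node A the resistance is R2 + (R3‖R_L) = 2579 Ω, so V_A = 14.9 × 2579/7749 = 4.959 V.
Then V_B = V_A × (R3‖R_L)/(R2 + R3‖R_L) = 4.959 × 2330/2579 = 4.48 V.

V ≈ 4.48 V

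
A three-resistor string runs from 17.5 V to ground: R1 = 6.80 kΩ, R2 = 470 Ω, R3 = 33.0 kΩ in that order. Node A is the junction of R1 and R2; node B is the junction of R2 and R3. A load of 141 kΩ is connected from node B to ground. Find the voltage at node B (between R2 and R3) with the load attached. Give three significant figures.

V ≈ 13.8 V

At node B, R3 is in parallel with the load: R3‖R_L = 26740 Ω.
Below node A the resistance is R2 + (R3‖R_L) = 27210 Ω, so V_A = 17.5 × 27210/34010 = 14.00 V.
Then V_B = V_A × (R3‖R_L)/(R2 + R3‖R_L) = 14.00 × 26740/27210 = 13.8 V.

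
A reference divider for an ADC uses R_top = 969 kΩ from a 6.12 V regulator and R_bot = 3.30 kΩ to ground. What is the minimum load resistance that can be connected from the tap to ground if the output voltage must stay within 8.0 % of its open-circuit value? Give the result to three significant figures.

Output resistance R_th = R_top‖R_bot = (969 × 3.30)/972.3 = 3.289 kΩ.
The fractional drop is R_th/(R_th + R_L); requiring this ≤ 0.0800 gives R_L ≥ R_th(1/0.0800 − 1) = 3.289 × 11.50 = 37.8 kΩ.

R_L(min) ≈ 37.8 kΩ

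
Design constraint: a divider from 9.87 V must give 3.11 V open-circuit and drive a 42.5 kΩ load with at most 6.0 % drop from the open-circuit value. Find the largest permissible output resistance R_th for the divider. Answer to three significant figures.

Loading drop = R_th/(R_th + R_L) ≤ 0.0600, so R_th ≤ R_L · ε/(1−ε) = 42.5 kΩ × 0.0600/0.9400 = 2.71 kΩ.

R_th ≤ 2.71 kΩ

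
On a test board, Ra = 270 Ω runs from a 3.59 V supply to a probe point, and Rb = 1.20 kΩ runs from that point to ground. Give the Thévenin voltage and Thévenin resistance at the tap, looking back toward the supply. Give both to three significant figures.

V_th is the open-circuit tap voltage: 3.59 × 1200/(270 + 1200) = 2.93 V.
With the supply zeroed, Ra and Rb appear in parallel from the tap: R_th = Ra‖Rb = (270 × 1200)/1470 = 220 Ω.

V_th = 2.93 V, R_th = 220 Ω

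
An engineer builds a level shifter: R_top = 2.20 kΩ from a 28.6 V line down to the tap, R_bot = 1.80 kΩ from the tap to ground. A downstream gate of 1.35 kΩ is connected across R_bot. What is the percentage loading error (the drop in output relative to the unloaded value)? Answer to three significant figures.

Unloaded V = 28.6 × 1.80/4.000 = 12.87 V.
Loaded: R_bot‖R_L = 0.7714 kΩ, giving V = 28.6 × 0.7714/2.971 = 7.425 V.
Drop = (12.87 − 7.425) / 12.87 = 42.3 %.

42.3 %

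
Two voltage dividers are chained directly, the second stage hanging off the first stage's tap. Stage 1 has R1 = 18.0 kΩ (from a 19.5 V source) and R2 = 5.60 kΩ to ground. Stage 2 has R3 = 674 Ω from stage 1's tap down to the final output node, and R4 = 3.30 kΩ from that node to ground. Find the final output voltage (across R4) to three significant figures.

Stage 2 presents R3+R4 = 3974 Ω as a load on stage 1's tap.
Stage 1's lower leg becomes R2‖(R3+R4) = 2324 Ω, so V_mid = 19.5 × 2324/20320 = 2.230 V.
Stage 2 is itself unloaded: V_out = V_mid × R4/(R3+R4) = 2.230 × 3300/3974 = 1.85 V.

V_out ≈ 1.85 V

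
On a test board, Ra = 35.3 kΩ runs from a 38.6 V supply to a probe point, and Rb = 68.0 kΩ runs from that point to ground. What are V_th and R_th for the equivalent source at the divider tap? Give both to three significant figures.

V_th is the open-circuit tap voltage: 38.6 × 68.0/(35.3 + 68.0) = 25.4 V.
With the supply zeroed, Ra and Rb appear in parallel from the tap: R_th = Ra‖Rb = (35.3 × 68.0)/103.3 = 23.2 kΩ.

V_th = 25.4 V, R_th = 23.2 kΩ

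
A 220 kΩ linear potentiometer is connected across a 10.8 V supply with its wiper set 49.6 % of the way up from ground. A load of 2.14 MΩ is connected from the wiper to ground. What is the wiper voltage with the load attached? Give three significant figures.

The wiper splits the pot into (1−α)R = 110.9 kΩ above and αR = 109.1 kΩ below.
Lower section ‖ load = 103.8 kΩ.
V_wiper = 10.8 × 103.8/(110.9 + 103.8) = 5.22 V.

V ≈ 5.22 V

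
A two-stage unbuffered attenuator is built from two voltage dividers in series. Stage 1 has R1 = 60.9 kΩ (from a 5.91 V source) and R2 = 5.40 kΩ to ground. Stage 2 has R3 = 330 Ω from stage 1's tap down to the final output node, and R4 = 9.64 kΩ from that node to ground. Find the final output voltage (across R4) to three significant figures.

V_out ≈ 0.311 V

Stage 2 presents R3+R4 = 9970 Ω as a load on stage 1's tap.
Stage 1's lower leg becomes R2‖(R3+R4) = 3503 Ω, so V_mid = 5.91 × 3503/64400 = 0.3214 V.
Stage 2 is itself unloaded: V_out = V_mid × R4/(R3+R4) = 0.3214 × 9640/9970 = 0.311 V.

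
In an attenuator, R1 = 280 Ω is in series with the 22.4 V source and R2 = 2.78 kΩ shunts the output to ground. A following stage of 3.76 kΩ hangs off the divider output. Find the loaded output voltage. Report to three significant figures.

V_out ≈ 19.1 V

The load sits in parallel with R2: R2‖R_L = (2780 × 3760) / (2780 + 3760) = 1598 Ω.
V_out = 22.4 × 1598 / (280 + 1598) = 22.4 × 1598/1878 = 19.1 V.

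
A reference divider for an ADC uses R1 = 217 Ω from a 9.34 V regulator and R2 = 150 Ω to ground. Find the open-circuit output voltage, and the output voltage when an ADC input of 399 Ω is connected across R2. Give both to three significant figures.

Open-circuit: V = 9.34 × 150/(217 + 150) = 3.82 V.
With the load, R2 becomes R2‖R_L = 109.0 Ω, so V = 9.34 × 109.0/326.0 = 3.12 V.

Unloaded: 3.82 V; loaded: 3.12 V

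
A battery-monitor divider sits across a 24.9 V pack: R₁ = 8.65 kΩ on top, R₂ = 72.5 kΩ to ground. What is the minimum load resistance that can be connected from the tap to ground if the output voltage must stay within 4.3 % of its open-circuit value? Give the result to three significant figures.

R_L(min) ≈ 172 kΩ

Output resistance R_th = R₁‖R₂ = (8.65 × 72.5)/81.15 = 7.728 kΩ.
The fractional drop is R_th/(R_th + R_L); requiring this ≤ 0.0430 gives R_L ≥ R_th(1/0.0430 − 1) = 7.728 × 22.26 = 172 kΩ.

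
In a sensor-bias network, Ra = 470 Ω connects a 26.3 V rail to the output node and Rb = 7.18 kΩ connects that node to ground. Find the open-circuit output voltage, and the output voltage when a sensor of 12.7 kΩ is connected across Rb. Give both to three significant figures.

Open-circuit: V = 26.3 × 7180/(470 + 7180) = 24.7 V.
With the load, Rb becomes Rb‖R_L = 4587 Ω, so V = 26.3 × 4587/5057 = 23.9 V.

Unloaded: 24.7 V; loaded: 23.9 V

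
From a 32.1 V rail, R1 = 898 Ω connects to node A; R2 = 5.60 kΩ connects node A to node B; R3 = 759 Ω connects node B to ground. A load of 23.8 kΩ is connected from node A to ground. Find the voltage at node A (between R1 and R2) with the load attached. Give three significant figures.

V ≈ 27.2 V

Below node A the series string R2+R3 = 6359 Ω sits in parallel with the 23800 Ω load: 5018 Ω.
V_A = 32.1 × 5018/(898 + 5018) = 27.2 V.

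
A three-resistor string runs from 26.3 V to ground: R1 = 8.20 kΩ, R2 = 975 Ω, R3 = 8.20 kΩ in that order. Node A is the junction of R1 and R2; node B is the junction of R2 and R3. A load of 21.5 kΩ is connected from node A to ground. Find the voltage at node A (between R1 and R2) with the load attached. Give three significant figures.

V ≈ 11.6 V

Below node A the series string R2+R3 = 9175 Ω sits in parallel with the 21500 Ω load: 6431 Ω.
V_A = 26.3 × 6431/(8200 + 6431) = 11.6 V.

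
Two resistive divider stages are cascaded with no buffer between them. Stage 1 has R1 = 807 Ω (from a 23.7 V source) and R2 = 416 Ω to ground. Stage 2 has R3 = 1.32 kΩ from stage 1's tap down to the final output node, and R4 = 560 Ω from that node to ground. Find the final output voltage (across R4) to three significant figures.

Stage 2 presents R3+R4 = 1880 Ω as a load on stage 1's tap.
Stage 1's lower leg becomes R2‖(R3+R4) = 340.6 Ω, so V_mid = 23.7 × 340.6/1148 = 7.034 V.
Stage 2 is itself unloaded: V_out = V_mid × R4/(R3+R4) = 7.034 × 560/1880 = 2.10 V.

V_out ≈ 2.10 V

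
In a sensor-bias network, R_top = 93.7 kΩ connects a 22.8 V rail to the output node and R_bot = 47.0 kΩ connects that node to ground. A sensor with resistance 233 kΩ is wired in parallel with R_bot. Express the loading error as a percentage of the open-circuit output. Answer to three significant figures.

11.8 %

Unloaded V = 22.8 × 47.0/140.7 = 7.6162 V.
Loaded: R_bot‖R_L = 39.11 kΩ, giving V = 22.8 × 39.11/132.8 = 6.7142 V.
Drop = (7.6162 − 6.7142) / 7.6162 = 11.8 %.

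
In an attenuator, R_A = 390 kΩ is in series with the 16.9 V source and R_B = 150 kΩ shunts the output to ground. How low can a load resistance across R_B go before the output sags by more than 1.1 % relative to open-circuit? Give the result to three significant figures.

R_L(min) ≈ 9.74 MΩ

Output resistance R_th = R_A‖R_B = (390 × 150)/540.0 = 108.3 kΩ.
The fractional drop is R_th/(R_th + R_L); requiring this ≤ 0.0110 gives R_L ≥ R_th(1/0.0110 − 1) = 108.3 × 89.91 = 9.74 MΩ.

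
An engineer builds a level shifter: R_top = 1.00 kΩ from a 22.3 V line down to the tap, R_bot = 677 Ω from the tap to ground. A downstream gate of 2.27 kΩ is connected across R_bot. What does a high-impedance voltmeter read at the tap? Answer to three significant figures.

The load sits in parallel with R_bot: R_bot‖R_L = (677 × 2270) / (677 + 2270) = 521.5 Ω.
V_out = 22.3 × 521.5 / (1000 + 521.5) = 22.3 × 521.5/1521 = 7.64 V.

V_out ≈ 7.64 V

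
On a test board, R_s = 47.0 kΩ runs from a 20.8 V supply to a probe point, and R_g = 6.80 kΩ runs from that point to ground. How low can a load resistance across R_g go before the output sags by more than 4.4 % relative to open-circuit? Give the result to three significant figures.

R_L(min) ≈ 129 kΩ

Output resistance R_th = R_s‖R_g = (47.0 × 6.80)/53.80 = 5.941 kΩ.
The fractional drop is R_th/(R_th + R_L); requiring this ≤ 0.0440 gives R_L ≥ R_th(1/0.0440 − 1) = 5.941 × 21.73 = 129 kΩ.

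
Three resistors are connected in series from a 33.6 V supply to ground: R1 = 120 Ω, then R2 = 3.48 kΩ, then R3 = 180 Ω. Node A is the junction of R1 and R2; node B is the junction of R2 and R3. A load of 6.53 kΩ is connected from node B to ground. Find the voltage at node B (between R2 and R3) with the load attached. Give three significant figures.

At node B, R3 is in parallel with the load: R3‖R_L = 175.2 Ω.
Below node A the resistance is R2 + (R3‖R_L) = 3655 Ω, so V_A = 33.6 × 3655/3775 = 32.53 V.
Then V_B = V_A × (R3‖R_L)/(R2 + R3‖R_L) = 32.53 × 175.2/3655 = 1.56 V.

V ≈ 1.56 V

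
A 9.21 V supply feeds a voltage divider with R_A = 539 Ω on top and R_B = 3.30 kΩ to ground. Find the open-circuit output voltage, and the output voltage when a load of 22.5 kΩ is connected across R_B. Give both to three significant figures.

Open-circuit: V = 9.21 × 3300/(539 + 3300) = 7.92 V.
With the load, R_B becomes R_B‖R_L = 2878 Ω, so V = 9.21 × 2878/3417 = 7.76 V.

Unloaded: 7.92 V; loaded: 7.76 V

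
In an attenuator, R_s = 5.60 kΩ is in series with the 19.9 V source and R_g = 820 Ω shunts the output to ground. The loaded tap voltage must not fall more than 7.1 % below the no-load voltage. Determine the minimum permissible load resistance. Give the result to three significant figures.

Output resistance R_th = R_s‖R_g = (5600 × 820)/6420 = 715.3 Ω.
The fractional drop is R_th/(R_th + R_L); requiring this ≤ 0.0710 gives R_L ≥ R_th(1/0.0710 − 1) = 715.3 × 13.08 = 9.36 kΩ.

R_L(min) ≈ 9.36 kΩ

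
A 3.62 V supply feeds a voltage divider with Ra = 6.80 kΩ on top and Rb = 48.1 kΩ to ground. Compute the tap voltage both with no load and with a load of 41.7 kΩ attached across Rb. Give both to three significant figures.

Open-circuit: V = 3.62 × 48.1/(6.80 + 48.1) = 3.17 V.
With the load, Rb becomes Rb‖R_L = 22.34 kΩ, so V = 3.62 × 22.34/29.14 = 2.78 V.

Unloaded: 3.17 V; loaded: 2.78 V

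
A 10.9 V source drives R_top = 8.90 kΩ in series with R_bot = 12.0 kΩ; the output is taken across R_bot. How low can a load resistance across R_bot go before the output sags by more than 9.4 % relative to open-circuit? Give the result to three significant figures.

Output resistance R_th = R_top‖R_bot = (8.90 × 12.0)/20.90 = 5.110 kΩ.
The fractional drop is R_th/(R_th + R_L); requiring this ≤ 0.0940 gives R_L ≥ R_th(1/0.0940 − 1) = 5.110 × 9.638 = 49.3 kΩ.

R_L(min) ≈ 49.3 kΩ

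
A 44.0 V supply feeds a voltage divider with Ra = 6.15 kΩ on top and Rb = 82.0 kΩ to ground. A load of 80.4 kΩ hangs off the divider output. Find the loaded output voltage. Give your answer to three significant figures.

V_out ≈ 38.2 V

The load sits in parallel with Rb: Rb‖R_L = (82.0 × 80.4) / (82.0 + 80.4) = 40.60 kΩ.
V_out = 44.0 × 40.60 / (6.15 + 40.60) = 44.0 × 40.60/46.75 = 38.2 V.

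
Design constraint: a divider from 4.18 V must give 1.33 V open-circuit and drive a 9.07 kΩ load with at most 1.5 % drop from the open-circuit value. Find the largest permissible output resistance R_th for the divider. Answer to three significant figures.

R_th ≤ 138 Ω

Loading drop = R_th/(R_th + R_L) ≤ 0.0150, so R_th ≤ R_L · ε/(1−ε) = 9.07 kΩ × 0.0150/0.9850 = 138 Ω.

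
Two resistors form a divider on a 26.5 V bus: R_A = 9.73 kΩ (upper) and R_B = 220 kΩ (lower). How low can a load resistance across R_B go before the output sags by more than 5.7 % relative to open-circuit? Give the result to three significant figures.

R_L(min) ≈ 154 kΩ

Output resistance R_th = R_A‖R_B = (9.73 × 220)/229.7 = 9.318 kΩ.
The fractional drop is R_th/(R_th + R_L); requiring this ≤ 0.0570 gives R_L ≥ R_th(1/0.0570 − 1) = 9.318 × 16.54 = 154 kΩ.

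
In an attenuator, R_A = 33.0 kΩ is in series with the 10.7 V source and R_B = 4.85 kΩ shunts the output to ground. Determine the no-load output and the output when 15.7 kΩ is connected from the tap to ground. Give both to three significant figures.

Unloaded: 1.37 V; loaded: 1.08 V

Open-circuit: V = 10.7 × 4.85/(33.0 + 4.85) = 1.37 V.
With the load, R_B becomes R_B‖R_L = 3.705 kΩ, so V = 10.7 × 3.705/36.71 = 1.08 V.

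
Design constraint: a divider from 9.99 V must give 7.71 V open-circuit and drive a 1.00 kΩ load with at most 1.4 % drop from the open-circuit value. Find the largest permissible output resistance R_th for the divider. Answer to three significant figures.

Loading drop = R_th/(R_th + R_L) ≤ 0.0140, so R_th ≤ R_L · ε/(1−ε) = 1.00 kΩ × 0.0140/0.9860 = 14.2 Ω.
(Any R1, R2 with R2/(R1+R2) = 0.772 and R1‖R2 ≤ 14.2 Ω will meet the spec.)

R_th ≤ 14.2 Ω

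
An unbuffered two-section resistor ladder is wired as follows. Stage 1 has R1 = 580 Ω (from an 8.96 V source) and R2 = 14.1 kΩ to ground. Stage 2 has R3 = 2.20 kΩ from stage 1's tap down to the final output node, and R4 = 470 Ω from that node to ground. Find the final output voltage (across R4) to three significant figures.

V_out ≈ 1.25 V

Stage 2 presents R3+R4 = 2670 Ω as a load on stage 1's tap.
Stage 1's lower leg becomes R2‖(R3+R4) = 2245 Ω, so V_mid = 8.96 × 2245/2825 = 7.120 V.
Stage 2 is itself unloaded: V_out = V_mid × R4/(R3+R4) = 7.120 × 470/2670 = 1.25 V.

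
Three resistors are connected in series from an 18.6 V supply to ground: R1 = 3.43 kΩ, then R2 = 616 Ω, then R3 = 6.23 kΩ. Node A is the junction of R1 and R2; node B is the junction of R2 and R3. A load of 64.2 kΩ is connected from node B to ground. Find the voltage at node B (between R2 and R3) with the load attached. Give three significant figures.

At node B, R3 is in parallel with the load: R3‖R_L = 5679 Ω.
Below node A the resistance is R2 + (R3‖R_L) = 6295 Ω, so V_A = 18.6 × 6295/9725 = 12.04 V.
Then V_B = V_A × (R3‖R_L)/(R2 + R3‖R_L) = 12.04 × 5679/6295 = 10.9 V.

V ≈ 10.9 V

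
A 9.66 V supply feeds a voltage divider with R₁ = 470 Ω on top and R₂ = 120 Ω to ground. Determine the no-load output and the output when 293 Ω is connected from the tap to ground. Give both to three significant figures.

Open-circuit: V = 9.66 × 120/(470 + 120) = 1.96 V.
With the load, R₂ becomes R₂‖R_L = 85.13 Ω, so V = 9.66 × 85.13/555.1 = 1.48 V.

Unloaded: 1.96 V; loaded: 1.48 V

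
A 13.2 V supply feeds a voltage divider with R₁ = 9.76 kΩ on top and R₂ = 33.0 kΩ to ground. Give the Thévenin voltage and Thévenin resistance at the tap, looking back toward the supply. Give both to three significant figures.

V_th is the open-circuit tap voltage: 13.2 × 33.0/(9.76 + 33.0) = 10.2 V.
With the supply zeroed, R₁ and R₂ appear in parallel from the tap: R_th = R₁‖R₂ = (9.76 × 33.0)/42.76 = 7.53 kΩ.

V_th = 10.2 V, R_th = 7.53 kΩ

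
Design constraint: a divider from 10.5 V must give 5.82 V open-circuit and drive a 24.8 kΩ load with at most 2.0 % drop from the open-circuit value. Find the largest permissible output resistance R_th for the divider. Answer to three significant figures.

Loading drop = R_th/(R_th + R_L) ≤ 0.0200, so R_th ≤ R_L · ε/(1−ε) = 24.8 kΩ × 0.0200/0.9800 = 506 Ω.

R_th ≤ 506 Ω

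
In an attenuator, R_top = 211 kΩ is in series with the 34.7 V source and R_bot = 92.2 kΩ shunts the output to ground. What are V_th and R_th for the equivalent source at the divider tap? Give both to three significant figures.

V_th is the open-circuit tap voltage: 34.7 × 92.2/(211 + 92.2) = 10.6 V.
With the supply zeroed, R_top and R_bot appear in parallel from the tap: R_th = R_top‖R_bot = (211 × 92.2)/303.2 = 64.2 kΩ.

V_th = 10.6 V, R_th = 64.2 kΩ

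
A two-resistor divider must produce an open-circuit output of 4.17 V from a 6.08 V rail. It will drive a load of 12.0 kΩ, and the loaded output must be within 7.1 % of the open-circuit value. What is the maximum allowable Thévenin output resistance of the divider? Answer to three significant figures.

Loading drop = R_th/(R_th + R_L) ≤ 0.0710, so R_th ≤ R_L · ε/(1−ε) = 12.0 kΩ × 0.0710/0.9290 = 917 Ω.
(Any R1, R2 with R2/(R1+R2) = 0.686 and R1‖R2 ≤ 917 Ω will meet the spec.)

R_th ≤ 917 Ω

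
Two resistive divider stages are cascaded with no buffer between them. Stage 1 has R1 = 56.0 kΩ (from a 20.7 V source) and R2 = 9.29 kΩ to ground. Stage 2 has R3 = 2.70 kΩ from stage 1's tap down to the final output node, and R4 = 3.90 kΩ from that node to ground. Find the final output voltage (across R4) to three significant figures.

Stage 2 presents R3+R4 = 6.600 kΩ as a load on stage 1's tap.
Stage 1's lower leg becomes R2‖(R3+R4) = 3.859 kΩ, so V_mid = 20.7 × 3.859/59.86 = 1.334 V.
Stage 2 is itself unloaded: V_out = V_mid × R4/(R3+R4) = 1.334 × 3.90/6.600 = 0.788 V.

V_out ≈ 0.788 V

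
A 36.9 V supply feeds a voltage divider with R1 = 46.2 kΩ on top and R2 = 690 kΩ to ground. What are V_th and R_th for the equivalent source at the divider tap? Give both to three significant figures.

V_th is the open-circuit tap voltage: 36.9 × 690/(46.2 + 690) = 34.6 V.
With the supply zeroed, R1 and R2 appear in parallel from the tap: R_th = R1‖R2 = (46.2 × 690)/736.2 = 43.3 kΩ.

V_th = 34.6 V, R_th = 43.3 kΩ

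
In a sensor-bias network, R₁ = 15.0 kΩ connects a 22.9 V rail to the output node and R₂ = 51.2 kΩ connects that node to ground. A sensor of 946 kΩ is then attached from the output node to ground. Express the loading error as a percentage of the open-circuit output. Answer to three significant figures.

1.21 %

The divider's output (Thévenin) resistance is R₁‖R₂ = 11.60 kΩ.
Fractional drop under load = R_th/(R_th + R_L) = 11.60 / (11.60 + 946) = 0.01211.
So the output falls by 1.21 %.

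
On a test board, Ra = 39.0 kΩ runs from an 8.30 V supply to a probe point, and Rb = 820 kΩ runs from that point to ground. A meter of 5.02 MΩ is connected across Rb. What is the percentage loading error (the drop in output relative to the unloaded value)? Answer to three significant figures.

0.736 %

The divider's output (Thévenin) resistance is Ra‖Rb = 37.23 kΩ.
Fractional drop under load = R_th/(R_th + R_L) = 37.23 / (37.23 + 5020) = 0.007362.
So the output falls by 0.736 %.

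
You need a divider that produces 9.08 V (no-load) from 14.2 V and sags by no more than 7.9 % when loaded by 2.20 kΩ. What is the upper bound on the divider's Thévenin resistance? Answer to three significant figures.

R_th ≤ 189 Ω

Loading drop = R_th/(R_th + R_L) ≤ 0.0790, so R_th ≤ R_L · ε/(1−ε) = 2.20 kΩ × 0.0790/0.9210 = 189 Ω.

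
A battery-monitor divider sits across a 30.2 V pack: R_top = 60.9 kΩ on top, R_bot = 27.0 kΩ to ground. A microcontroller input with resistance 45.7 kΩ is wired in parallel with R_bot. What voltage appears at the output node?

The load sits in parallel with R_bot: R_bot‖R_L = (27.0 × 45.7) / (27.0 + 45.7) = 16.97 kΩ.
V_out = 30.2 × 16.97 / (60.9 + 16.97) = 30.2 × 16.97/77.87 = 6.58 V.

V_out ≈ 6.58 V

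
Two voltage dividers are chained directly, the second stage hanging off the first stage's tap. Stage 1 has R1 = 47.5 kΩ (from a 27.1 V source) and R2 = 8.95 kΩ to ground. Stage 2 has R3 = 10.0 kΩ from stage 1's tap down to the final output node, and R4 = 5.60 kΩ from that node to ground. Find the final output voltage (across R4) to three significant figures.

V_out ≈ 1.04 V

Stage 2 presents R3+R4 = 15.60 kΩ as a load on stage 1's tap.
Stage 1's lower leg becomes R2‖(R3+R4) = 5.687 kΩ, so V_mid = 27.1 × 5.687/53.19 = 2.898 V.
Stage 2 is itself unloaded: V_out = V_mid × R4/(R3+R4) = 2.898 × 5.60/15.60 = 1.04 V.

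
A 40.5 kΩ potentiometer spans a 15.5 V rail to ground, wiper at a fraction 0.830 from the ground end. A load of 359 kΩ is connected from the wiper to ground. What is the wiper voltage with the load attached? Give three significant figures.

V ≈ 12.7 V

The wiper splits the pot into (1−α)R = 6.885 kΩ above and αR = 33.62 kΩ below.
Lower section ‖ load = 30.74 kΩ.
V_wiper = 15.5 × 30.74/(6.885 + 30.74) = 12.7 V.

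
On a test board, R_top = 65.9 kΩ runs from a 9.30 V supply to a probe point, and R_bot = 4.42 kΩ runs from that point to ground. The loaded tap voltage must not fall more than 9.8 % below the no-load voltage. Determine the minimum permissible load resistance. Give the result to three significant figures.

R_L(min) ≈ 38.1 kΩ

Output resistance R_th = R_top‖R_bot = (65.9 × 4.42)/70.32 = 4.142 kΩ.
The fractional drop is R_th/(R_th + R_L); requiring this ≤ 0.0980 gives R_L ≥ R_th(1/0.0980 − 1) = 4.142 × 9.204 = 38.1 kΩ.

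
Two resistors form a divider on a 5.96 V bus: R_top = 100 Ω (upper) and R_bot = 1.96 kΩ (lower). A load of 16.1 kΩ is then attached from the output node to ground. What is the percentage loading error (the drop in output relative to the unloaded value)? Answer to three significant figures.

The divider's output (Thévenin) resistance is R_top‖R_bot = 95.15 Ω.
Fractional drop under load = R_th/(R_th + R_L) = 95.15 / (95.15 + 16100) = 0.005875.
So the output falls by 0.587 %.

0.587 %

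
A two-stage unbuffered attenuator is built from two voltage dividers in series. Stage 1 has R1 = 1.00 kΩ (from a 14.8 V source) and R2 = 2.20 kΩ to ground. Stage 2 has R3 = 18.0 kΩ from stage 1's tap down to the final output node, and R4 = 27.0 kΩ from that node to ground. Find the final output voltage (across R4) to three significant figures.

V_out ≈ 6.01 V

Stage 2 presents R3+R4 = 45.00 kΩ as a load on stage 1's tap.
Stage 1's lower leg becomes R2‖(R3+R4) = 2.097 kΩ, so V_mid = 14.8 × 2.097/3.097 = 10.02 V.
Stage 2 is itself unloaded: V_out = V_mid × R4/(R3+R4) = 10.02 × 27.0/45.00 = 6.01 V.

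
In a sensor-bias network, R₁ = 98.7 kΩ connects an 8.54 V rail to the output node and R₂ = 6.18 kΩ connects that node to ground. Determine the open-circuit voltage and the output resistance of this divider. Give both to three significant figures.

V_th = 0.503 V, R_th = 5.82 kΩ

V_th is the open-circuit tap voltage: 8.54 × 6.18/(98.7 + 6.18) = 0.503 V.
With the supply zeroed, R₁ and R₂ appear in parallel from the tap: R_th = R₁‖R₂ = (98.7 × 6.18)/104.9 = 5.82 kΩ.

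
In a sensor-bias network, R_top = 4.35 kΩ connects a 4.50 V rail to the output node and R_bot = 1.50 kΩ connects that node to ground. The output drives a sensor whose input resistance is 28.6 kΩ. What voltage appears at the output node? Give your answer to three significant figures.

V_out ≈ 1.11 V

The load sits in parallel with R_bot: R_bot‖R_L = (1.50 × 28.6) / (1.50 + 28.6) = 1.425 kΩ.
V_out = 4.50 × 1.425 / (4.35 + 1.425) = 4.50 × 1.425/5.775 = 1.11 V.
(Unloaded it would have been 1.15 V.)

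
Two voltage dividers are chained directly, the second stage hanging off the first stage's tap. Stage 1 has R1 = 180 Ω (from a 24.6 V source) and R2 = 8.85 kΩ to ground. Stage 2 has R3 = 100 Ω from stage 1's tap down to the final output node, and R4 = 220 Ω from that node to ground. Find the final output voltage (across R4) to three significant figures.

V_out ≈ 10.7 V

Stage 2 presents R3+R4 = 320.0 Ω as a load on stage 1's tap.
Stage 1's lower leg becomes R2‖(R3+R4) = 308.8 Ω, so V_mid = 24.6 × 308.8/488.8 = 15.54 V.
Stage 2 is itself unloaded: V_out = V_mid × R4/(R3+R4) = 15.54 × 220/320.0 = 10.7 V.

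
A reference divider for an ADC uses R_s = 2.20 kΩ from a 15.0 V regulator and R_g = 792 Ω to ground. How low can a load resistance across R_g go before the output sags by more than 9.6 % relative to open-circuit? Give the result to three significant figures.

R_L(min) ≈ 5.48 kΩ

Output resistance R_th = R_s‖R_g = (2200 × 792)/2992 = 582.4 Ω.
The fractional drop is R_th/(R_th + R_L); requiring this ≤ 0.0960 gives R_L ≥ R_th(1/0.0960 − 1) = 582.4 × 9.417 = 5.48 kΩ.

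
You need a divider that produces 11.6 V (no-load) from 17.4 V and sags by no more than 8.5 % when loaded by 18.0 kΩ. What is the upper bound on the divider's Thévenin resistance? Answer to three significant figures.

R_th ≤ 1.67 kΩ

Loading drop = R_th/(R_th + R_L) ≤ 0.0850, so R_th ≤ R_L · ε/(1−ε) = 18.0 kΩ × 0.0850/0.9150 = 1.67 kΩ.
(Any R1, R2 with R2/(R1+R2) = 0.667 and R1‖R2 ≤ 1.67 kΩ will meet the spec.)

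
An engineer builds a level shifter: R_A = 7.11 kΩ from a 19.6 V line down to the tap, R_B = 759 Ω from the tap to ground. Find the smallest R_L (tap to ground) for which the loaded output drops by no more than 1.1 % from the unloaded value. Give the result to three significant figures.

R_L(min) ≈ 61.7 kΩ

Output resistance R_th = R_A‖R_B = (7110 × 759)/7869 = 685.8 Ω.
The fractional drop is R_th/(R_th + R_L); requiring this ≤ 0.0110 gives R_L ≥ R_th(1/0.0110 − 1) = 685.8 × 89.91 = 61.7 kΩ.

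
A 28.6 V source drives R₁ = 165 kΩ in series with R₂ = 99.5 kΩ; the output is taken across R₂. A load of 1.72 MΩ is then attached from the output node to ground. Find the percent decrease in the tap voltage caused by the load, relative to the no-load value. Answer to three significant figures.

3.48 %

The divider's output (Thévenin) resistance is R₁‖R₂ = 62.07 kΩ.
Fractional drop under load = R_th/(R_th + R_L) = 62.07 / (62.07 + 1720) = 0.03483.
So the output falls by 3.48 %.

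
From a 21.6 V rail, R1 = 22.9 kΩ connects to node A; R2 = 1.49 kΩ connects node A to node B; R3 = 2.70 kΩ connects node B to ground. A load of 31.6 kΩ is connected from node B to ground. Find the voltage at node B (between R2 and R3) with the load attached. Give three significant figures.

At node B, R3 is in parallel with the load: R3‖R_L = 2.487 kΩ.
Below node A the resistance is R2 + (R3‖R_L) = 3.977 kΩ, so V_A = 21.6 × 3.977/26.88 = 3.196 V.
Then V_B = V_A × (R3‖R_L)/(R2 + R3‖R_L) = 3.196 × 2.487/3.977 = 2.00 V.

V ≈ 2.00 V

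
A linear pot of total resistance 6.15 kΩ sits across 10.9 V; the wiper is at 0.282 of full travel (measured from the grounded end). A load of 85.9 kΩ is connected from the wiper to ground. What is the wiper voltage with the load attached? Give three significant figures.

V ≈ 3.03 V

The wiper splits the pot into (1−α)R = 4.416 kΩ above and αR = 1.734 kΩ below.
Lower section ‖ load = 1.700 kΩ.
V_wiper = 10.9 × 1.700/(4.416 + 1.700) = 3.03 V.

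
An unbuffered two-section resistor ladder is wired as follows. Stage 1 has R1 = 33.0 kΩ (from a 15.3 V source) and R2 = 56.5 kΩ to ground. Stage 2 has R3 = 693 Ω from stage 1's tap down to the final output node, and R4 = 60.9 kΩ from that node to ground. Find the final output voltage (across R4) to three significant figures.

Stage 2 presents R3+R4 = 61590 Ω as a load on stage 1's tap.
Stage 1's lower leg becomes R2‖(R3+R4) = 29470 Ω, so V_mid = 15.3 × 29470/62470 = 7.218 V.
Stage 2 is itself unloaded: V_out = V_mid × R4/(R3+R4) = 7.218 × 60900/61590 = 7.14 V.

V_out ≈ 7.14 V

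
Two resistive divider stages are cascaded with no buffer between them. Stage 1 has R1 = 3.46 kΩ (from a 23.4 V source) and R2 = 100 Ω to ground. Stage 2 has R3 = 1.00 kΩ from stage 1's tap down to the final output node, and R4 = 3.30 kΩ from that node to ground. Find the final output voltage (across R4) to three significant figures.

Stage 2 presents R3+R4 = 4300 Ω as a load on stage 1's tap.
Stage 1's lower leg becomes R2‖(R3+R4) = 97.73 Ω, so V_mid = 23.4 × 97.73/3558 = 0.6428 V.
Stage 2 is itself unloaded: V_out = V_mid × R4/(R3+R4) = 0.6428 × 3300/4300 = 0.493 V.

V_out ≈ 0.493 V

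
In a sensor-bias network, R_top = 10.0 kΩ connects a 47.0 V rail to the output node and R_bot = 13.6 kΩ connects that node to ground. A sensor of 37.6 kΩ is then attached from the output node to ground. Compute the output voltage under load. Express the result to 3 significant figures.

The load sits in parallel with R_bot: R_bot‖R_L = (13.6 × 37.6) / (13.6 + 37.6) = 9.988 kΩ.
V_out = 47.0 × 9.988 / (10.0 + 9.988) = 47.0 × 9.988/19.99 = 23.5 V.

V_out ≈ 23.5 V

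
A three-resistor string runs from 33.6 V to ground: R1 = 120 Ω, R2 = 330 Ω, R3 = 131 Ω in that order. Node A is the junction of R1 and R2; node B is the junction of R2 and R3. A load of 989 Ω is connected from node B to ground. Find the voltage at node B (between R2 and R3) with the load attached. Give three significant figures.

At node B, R3 is in parallel with the load: R3‖R_L = 115.7 Ω.
Below node A the resistance is R2 + (R3‖R_L) = 445.7 Ω, so V_A = 33.6 × 445.7/565.7 = 26.47 V.
Then V_B = V_A × (R3‖R_L)/(R2 + R3‖R_L) = 26.47 × 115.7/445.7 = 6.87 V.

V ≈ 6.87 V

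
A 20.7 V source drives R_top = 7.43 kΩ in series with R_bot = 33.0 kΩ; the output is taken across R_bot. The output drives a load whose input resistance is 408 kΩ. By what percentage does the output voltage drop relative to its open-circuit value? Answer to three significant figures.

The divider's output (Thévenin) resistance is R_top‖R_bot = 6.065 kΩ.
Fractional drop under load = R_th/(R_th + R_L) = 6.065 / (6.065 + 408) = 0.01465.
So the output falls by 1.46 %.

1.46 %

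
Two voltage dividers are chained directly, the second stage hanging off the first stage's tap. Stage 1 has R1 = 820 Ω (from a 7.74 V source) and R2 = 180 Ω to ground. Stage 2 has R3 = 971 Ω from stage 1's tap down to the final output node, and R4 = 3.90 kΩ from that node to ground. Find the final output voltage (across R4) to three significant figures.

V_out ≈ 1.08 V

Stage 2 presents R3+R4 = 4871 Ω as a load on stage 1's tap.
Stage 1's lower leg becomes R2‖(R3+R4) = 173.6 Ω, so V_mid = 7.74 × 173.6/993.6 = 1.352 V.
Stage 2 is itself unloaded: V_out = V_mid × R4/(R3+R4) = 1.352 × 3900/4871 = 1.08 V.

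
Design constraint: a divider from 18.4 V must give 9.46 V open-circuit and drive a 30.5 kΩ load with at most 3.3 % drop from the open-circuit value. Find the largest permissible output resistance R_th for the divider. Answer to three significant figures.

Loading drop = R_th/(R_th + R_L) ≤ 0.0330, so R_th ≤ R_L · ε/(1−ε) = 30.5 kΩ × 0.0330/0.9670 = 1.04 kΩ.
(Any R1, R2 with R2/(R1+R2) = 0.514 and R1‖R2 ≤ 1.04 kΩ will meet the spec.)

R_th ≤ 1.04 kΩ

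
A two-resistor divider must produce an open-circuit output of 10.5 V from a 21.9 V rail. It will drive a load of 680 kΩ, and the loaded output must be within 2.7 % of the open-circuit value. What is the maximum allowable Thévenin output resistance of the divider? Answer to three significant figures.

Loading drop = R_th/(R_th + R_L) ≤ 0.0270, so R_th ≤ R_L · ε/(1−ε) = 680 kΩ × 0.0270/0.9730 = 18.9 kΩ.
(Any R1, R2 with R2/(R1+R2) = 0.479 and R1‖R2 ≤ 18.9 kΩ will meet the spec.)

R_th ≤ 18.9 kΩ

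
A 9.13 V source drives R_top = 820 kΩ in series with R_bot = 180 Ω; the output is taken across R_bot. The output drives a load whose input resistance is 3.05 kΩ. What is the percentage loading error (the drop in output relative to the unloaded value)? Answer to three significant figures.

5.57 %

The divider's output (Thévenin) resistance is R_top‖R_bot = 180.0 Ω.
Fractional drop under load = R_th/(R_th + R_L) = 180.0 / (180.0 + 3050) = 0.05572.
So the output falls by 5.57 %.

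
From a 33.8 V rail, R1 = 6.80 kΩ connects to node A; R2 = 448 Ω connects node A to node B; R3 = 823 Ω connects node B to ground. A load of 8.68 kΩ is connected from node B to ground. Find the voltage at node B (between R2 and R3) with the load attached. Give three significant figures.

V ≈ 3.18 V

At node B, R3 is in parallel with the load: R3‖R_L = 751.7 Ω.
Below node A the resistance is R2 + (R3‖R_L) = 1200 Ω, so V_A = 33.8 × 1200/8000 = 5.069 V.
Then V_B = V_A × (R3‖R_L)/(R2 + R3‖R_L) = 5.069 × 751.7/1200 = 3.18 V.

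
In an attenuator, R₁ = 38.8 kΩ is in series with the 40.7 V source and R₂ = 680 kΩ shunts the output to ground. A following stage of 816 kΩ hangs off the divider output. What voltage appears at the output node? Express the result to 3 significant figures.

The load sits in parallel with R₂: R₂‖R_L = (680 × 816) / (680 + 816) = 370.9 kΩ.
V_out = 40.7 × 370.9 / (38.8 + 370.9) = 40.7 × 370.9/409.7 = 36.8 V.

V_out ≈ 36.8 V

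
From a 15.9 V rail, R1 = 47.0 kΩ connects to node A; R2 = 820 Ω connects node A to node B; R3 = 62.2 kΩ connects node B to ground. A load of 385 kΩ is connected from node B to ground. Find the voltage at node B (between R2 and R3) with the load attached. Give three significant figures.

V ≈ 8.40 V

At node B, R3 is in parallel with the load: R3‖R_L = 53550 Ω.
Below node A the resistance is R2 + (R3‖R_L) = 54370 Ω, so V_A = 15.9 × 54370/101400 = 8.528 V.
Then V_B = V_A × (R3‖R_L)/(R2 + R3‖R_L) = 8.528 × 53550/54370 = 8.40 V.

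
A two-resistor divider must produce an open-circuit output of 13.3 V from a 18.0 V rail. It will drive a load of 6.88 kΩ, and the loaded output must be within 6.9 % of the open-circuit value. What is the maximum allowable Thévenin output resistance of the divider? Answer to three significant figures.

R_th ≤ 510 Ω

Loading drop = R_th/(R_th + R_L) ≤ 0.0690, so R_th ≤ R_L · ε/(1−ε) = 6.88 kΩ × 0.0690/0.9310 = 510 Ω.
(Any R1, R2 with R2/(R1+R2) = 0.739 and R1‖R2 ≤ 510 Ω will meet the spec.)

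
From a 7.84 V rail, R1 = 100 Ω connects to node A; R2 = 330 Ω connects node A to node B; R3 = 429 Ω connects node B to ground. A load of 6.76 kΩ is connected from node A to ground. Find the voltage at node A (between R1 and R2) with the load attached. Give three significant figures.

Below node A the series string R2+R3 = 759.0 Ω sits in parallel with the 6760 Ω load: 682.4 Ω.
V_A = 7.84 × 682.4/(100 + 682.4) = 6.84 V.

V ≈ 6.84 V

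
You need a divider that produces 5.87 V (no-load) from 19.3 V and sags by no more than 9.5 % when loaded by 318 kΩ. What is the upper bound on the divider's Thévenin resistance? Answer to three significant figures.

Loading drop = R_th/(R_th + R_L) ≤ 0.0950, so R_th ≤ R_L · ε/(1−ε) = 318 kΩ × 0.0950/0.9050 = 33.4 kΩ.

R_th ≤ 33.4 kΩ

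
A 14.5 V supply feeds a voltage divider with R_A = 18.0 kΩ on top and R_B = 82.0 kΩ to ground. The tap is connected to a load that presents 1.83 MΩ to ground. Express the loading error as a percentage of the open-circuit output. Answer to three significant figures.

0.800 %

The divider's output (Thévenin) resistance is R_A‖R_B = 14.76 kΩ.
Fractional drop under load = R_th/(R_th + R_L) = 14.76 / (14.76 + 1830) = 0.008001.
So the output falls by 0.800 %.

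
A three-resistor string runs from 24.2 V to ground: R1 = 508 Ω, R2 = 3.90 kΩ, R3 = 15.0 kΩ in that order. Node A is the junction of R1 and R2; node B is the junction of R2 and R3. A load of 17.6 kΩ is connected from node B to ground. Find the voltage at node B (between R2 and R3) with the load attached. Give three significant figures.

At node B, R3 is in parallel with the load: R3‖R_L = 8098 Ω.
Below node A the resistance is R2 + (R3‖R_L) = 12000 Ω, so V_A = 24.2 × 12000/12510 = 23.22 V.
Then V_B = V_A × (R3‖R_L)/(R2 + R3‖R_L) = 23.22 × 8098/12000 = 15.7 V.

V ≈ 15.7 V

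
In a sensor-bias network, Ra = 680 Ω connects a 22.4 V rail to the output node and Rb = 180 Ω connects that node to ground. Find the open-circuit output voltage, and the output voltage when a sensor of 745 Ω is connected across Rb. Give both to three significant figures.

Unloaded: 4.69 V; loaded: 3.94 V

Open-circuit: V = 22.4 × 180/(680 + 180) = 4.69 V.
With the load, Rb becomes Rb‖R_L = 145.0 Ω, so V = 22.4 × 145.0/825.0 = 3.94 V.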